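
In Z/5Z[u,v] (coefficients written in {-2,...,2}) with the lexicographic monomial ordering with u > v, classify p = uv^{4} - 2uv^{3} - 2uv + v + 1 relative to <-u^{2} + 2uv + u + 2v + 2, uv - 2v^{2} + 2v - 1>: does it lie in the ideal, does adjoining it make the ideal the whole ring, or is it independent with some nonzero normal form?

uv^{4} - 2uv^{3} - 2uv + v + 1 is independent of I; its normal form modulo I is v + 1.

First compute the reduced Gröbner basis of I by Buchberger's algorithm.
f_1 = -u^{2} + 2uv + u + 2v + 2, LT = u^{2}.
f_2 = uv - 2v^{2} + 2v - 1, LT = uv.

S(f_1,f_2): lcm = u^{2}v. S = 2uv + u - 2v^{2} - 2v.
  leading term uv: subtract (2)·f_2 from 2uv + u - 2v^{2} - 2v → u + 2v^{2} - v + 2
  leading term u: no divisor's leading term divides it; move u to the remainder.
  leading term v^{2}: no divisor's leading term divides it; move 2v^{2} to the remainder.
  leading term v: no divisor's leading term divides it; move -v to the remainder.
  leading term 1: no divisor's leading term divides it; move 2 to the remainder.
  remainder u + 2v^{2} - v + 2 ≠ 0; add h_3 = u + 2v^{2} - v + 2 to the basis.

S(f_1,h_3): lcm = u^{2}. S = -2uv^{2} - uv + 2u - 2v - 2.
  leading term uv^{2}: subtract (-2v)·f_2 from -2uv^{2} - uv + 2u - 2v - 2 → -uv + 2u + v^{3} - v^{2} + v - 2
  leading term uv: subtract (-1)·f_2 from -uv + 2u + v^{3} - v^{2} + v - 2 → 2u + v^{3} + 2v^{2} - 2v + 2
  leading term u: subtract (2)·h_3 from 2u + v^{3} + 2v^{2} - 2v + 2 → v^{3} - 2v^{2} - 2
  leading term v^{3}: no divisor's leading term divides it; move v^{3} to the remainder.
  leading term v^{2}: no divisor's leading term divides it; move -2v^{2} to the remainder.
  leading term 1: no divisor's leading term divides it; move -2 to the remainder.
  remainder v^{3} - 2v^{2} - 2 ≠ 0; add h_4 = v^{3} - 2v^{2} - 2 to the basis.

The other S-polynomials (S(f_2,h_3), S(f_1,h_4), S(f_2,h_4), S(h_3,h_4)) all reduce to 0 modulo the current basis, so we have a Gröbner basis.
Inter-reduce: drop elements whose leading term is divisible by another's, tail-reduce, and make monic.
Reduced Gröbner basis: {u + 2v^{2} - v + 2, v^{3} - 2v^{2} - 2}.
Label its elements g_1 = u + 2v^{2} - v + 2, g_2 = v^{3} - 2v^{2} - 2.

Reduce p = uv^{4} - 2uv^{3} - 2uv + v + 1 modulo G:
  leading term uv^{4}: subtract (v^{4})·g_1 from uv^{4} - 2uv^{3} - 2uv + v + 1 → -2uv^{3} - 2uv - 2v^{6} + v^{5} - 2v^{4} + v + 1
  leading term uv^{3}: subtract (-2v^{3})·g_1 from -2uv^{3} - 2uv - 2v^{6} + v^{5} - 2v^{4} + v + 1 → -2uv - 2v^{6} + v^{4} - v^{3} + v + 1
  leading term uv: subtract (-2v)·g_1 from -2uv - 2v^{6} + v^{4} - v^{3} + v + 1 → -2v^{6} + v^{4} - 2v^{3} - 2v^{2} + 1
  leading term v^{6}: subtract (-2v^{3})·g_2 from -2v^{6} + v^{4} - 2v^{3} - 2v^{2} + 1 → v^{5} + v^{4} - v^{3} - 2v^{2} + 1
  leading term v^{5}: subtract (v^{2})·g_2 from v^{5} + v^{4} - v^{3} - 2v^{2} + 1 → -2v^{4} - v^{3} + 1
  leading term v^{4}: subtract (-2v)·g_2 from -2v^{4} - v^{3} + 1 → v + 1
  leading term v: no divisor's leading term divides it; move v to the remainder.
  leading term 1: no divisor's leading term divides it; move 1 to the remainder.
  normal form = v + 1.
The normal form is nonzero, so p ∉ I. Since p minus its normal form lies in I, I + (p) = I + (r) where r = v + 1; decide whether this ideal is the whole ring.
Run Buchberger on G together with r (pairs among the g_i already reduce to 0 since G is a Gröbner basis):
g_1 = u + 2v^{2} - v + 2, LT = u.
g_2 = v^{3} - 2v^{2} - 2, LT = v^{3}.
r = v + 1, LT = v.

The S-polynomials (S(g_1,g_2), S(g_1,r), S(g_2,r)) all reduce to 0 modulo the current basis, so we have a Gröbner basis.
Inter-reduce: drop elements whose leading term is divisible by another's, tail-reduce, and make monic.
Reduced Gröbner basis: {u, v + 1}.
The reduced Gröbner basis of I + (p) is {u, v + 1} ≠ {1}, a proper ideal, so the enlarged system stays consistent: p is independent of I, with normal form v + 1.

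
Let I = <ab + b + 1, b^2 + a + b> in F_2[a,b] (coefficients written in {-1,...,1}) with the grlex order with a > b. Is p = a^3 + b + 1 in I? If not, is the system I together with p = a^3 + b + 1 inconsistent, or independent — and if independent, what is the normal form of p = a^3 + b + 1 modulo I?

First compute the reduced Gröbner basis of I by Buchberger's algorithm.
f_1 = ab + b + 1, LT = ab.
f_2 = b^2 + a + b, LT = b^2.

S(f_1,f_2): lcm = ab^2. S = a^2 + ab + b^2 + b.
  leading term a^2: no divisor's leading term divides it; move a^2 to the remainder.
  leading term ab: subtract (1)·f_1 from ab + b^2 + b → b^2 + 1
  leading term b^2: subtract (1)·f_2 from b^2 + 1 → a + b + 1
  leading term a: no divisor's leading term divides it; move a to the remainder.
  leading term b: no divisor's leading term divides it; move b to the remainder.
  leading term 1: no divisor's leading term divides it; move 1 to the remainder.
  remainder a^2 + a + b + 1 ≠ 0; add h_3 = a^2 + a + b + 1 to the basis.

The other S-polynomials (S(f_1,h_3), S(f_2,h_3)) all reduce to 0 modulo the current basis, so we have a Gröbner basis.
Inter-reduce: drop elements whose leading term is divisible by another's, tail-reduce, and make monic.
Reduced Gröbner basis: {a^2 + a + b + 1, ab + b + 1, b^2 + a + b}.
Label its elements g_1 = a^2 + a + b + 1, g_2 = ab + b + 1, g_3 = b^2 + a + b.

Reduce p = a^3 + b + 1 modulo G:
  leading term a^3: subtract (a)·g_1 from a^3 + b + 1 → a^2 + ab + a + b + 1
  leading term a^2: subtract (1)·g_1 from a^2 + ab + a + b + 1 → ab
  leading term ab: subtract (1)·g_2 from ab → b + 1
  leading term b: no divisor's leading term divides it; move b to the remainder.
  leading term 1: no divisor's leading term divides it; move 1 to the remainder.
  normal form = b + 1.
The normal form is nonzero, so p ∉ I. Since p minus its normal form lies in I, I + (p) = I + (r) where r = b + 1; decide whether this ideal is the whole ring.
Run Buchberger on G together with r (pairs among the g_i already reduce to 0 since G is a Gröbner basis):
g_1 = a^2 + a + b + 1, LT = a^2.
g_2 = ab + b + 1, LT = ab.
g_3 = b^2 + a + b, LT = b^2.
r = b + 1, LT = b.

S(g_2,r): lcm = ab. S = a + b + 1.
  leading term a: no divisor's leading term divides it; move a to the remainder.
  leading term b: subtract (1)·r from b + 1 → 0
  remainder a ≠ 0; add m_5 = a to the basis.

The other S-polynomials (S(g_1,g_2), S(g_1,g_3), S(g_1,r), S(g_2,g_3), S(g_3,r), S(g_1,m_5), S(g_2,m_5), S(g_3,m_5), S(r,m_5)) all reduce to 0 modulo the current basis, so we have a Gröbner basis.
Inter-reduce: drop elements whose leading term is divisible by another's, tail-reduce, and make monic.
Reduced Gröbner basis: {a, b + 1}.
The reduced Gröbner basis of I + (p) is {a, b + 1} ≠ {1}, a proper ideal, so the enlarged system stays consistent: p is independent of I, with normal form b + 1.

a^3 + b + 1 is independent of I; its normal form modulo I is b + 1.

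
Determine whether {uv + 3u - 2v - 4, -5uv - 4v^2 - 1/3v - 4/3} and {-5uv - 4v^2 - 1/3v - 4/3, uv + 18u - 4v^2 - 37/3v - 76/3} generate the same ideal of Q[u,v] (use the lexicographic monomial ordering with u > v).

Yes, the ideals are equal.

Two ideals are equal iff their reduced Gröbner bases coincide (the reduced basis is unique for a fixed ordering).
Buchberger on the first generating set:
f_1 = uv + 3u - 2v - 4, LT = uv.
f_2 = -5uv - 4v^2 - 1/3v - 4/3, LT = uv.

S(f_1,f_2): lcm = uv. S = 3u - 4/5v^2 - 31/15v - 64/15.
  reduce S modulo (f_1, f_2):
  remainder 3u - 4/5v^2 - 31/15v - 64/15 ≠ 0; add g_3 = 3u - 4/5v^2 - 31/15v - 64/15 to the basis.

S(f_1,g_3): lcm = uv. S = 3u + 4/15v^3 + 31/45v^2 - 26/45v - 4.
  reduce S modulo (f_1, f_2, g_3):
  remainder 4/15v^3 + 67/45v^2 + 67/45v + 4/15 ≠ 0; add g_4 = 4/15v^3 + 67/45v^2 + 67/45v + 4/15 to the basis.

The other S-polynomials (S(f_2,g_3), S(f_1,g_4), S(f_2,g_4), S(g_3,g_4)) all reduce to 0 modulo the current basis, so we have a Gröbner basis.
Inter-reduce: drop elements whose leading term is divisible by another's, tail-reduce, and make monic.
Reduced Gröbner basis: {u - 4/15v^2 - 31/45v - 64/45, v^3 + 67/12v^2 + 67/12v + 1}.

Buchberger on the second generating set:
h_1 = -5uv - 4v^2 - 1/3v - 4/3, LT = uv.
h_2 = uv + 18u - 4v^2 - 37/3v - 76/3, LT = uv.

S(h_1,h_2): lcm = uv. S = -18u + 24/5v^2 + 62/5v + 128/5.
  reduce S modulo (h_1, h_2):
  remainder -18u + 24/5v^2 + 62/5v + 128/5 ≠ 0; add k_3 = -18u + 24/5v^2 + 62/5v + 128/5 to the basis.

S(h_1,k_3): lcm = uv. S = 4/15v^3 + 67/45v^2 + 67/45v + 4/15.
  reduce S modulo (h_1, h_2, k_3):
  remainder 4/15v^3 + 67/45v^2 + 67/45v + 4/15 ≠ 0; add k_4 = 4/15v^3 + 67/45v^2 + 67/45v + 4/15 to the basis.

The other S-polynomials (S(h_2,k_3), S(h_1,k_4), S(h_2,k_4), S(k_3,k_4)) all reduce to 0 modulo the current basis, so we have a Gröbner basis.
Inter-reduce: drop elements whose leading term is divisible by another's, tail-reduce, and make monic.
Reduced Gröbner basis: {u - 4/15v^2 - 31/45v - 64/45, v^3 + 67/12v^2 + 67/12v + 1}.

These coincide, so the ideals are equal.
The choice of monomial ordering does not affect the verdict — as long as both bases are computed under the same ordering, their equality decides ideal equality.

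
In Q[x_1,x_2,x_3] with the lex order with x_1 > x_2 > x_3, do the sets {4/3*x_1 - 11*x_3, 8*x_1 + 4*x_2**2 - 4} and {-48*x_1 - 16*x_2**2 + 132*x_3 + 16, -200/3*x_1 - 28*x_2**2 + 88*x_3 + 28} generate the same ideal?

Yes, the ideals are equal.

Equality of ideals is decidable: compute both reduced Gröbner bases (unique for the ordering) and check whether they agree.
Buchberger on the first generating set:
f_1 = 4/3*x_1 - 11*x_3, LT = x_1.
f_2 = 8*x_1 + 4*x_2**2 - 4, LT = x_1.

S(f_1,f_2): lcm = x_1. S = -1/2*x_2**2 - 33/4*x_3 + 1/2.
  leading term x_2**2: no divisor's leading term divides it; move -1/2*x_2**2 to the remainder.
  leading term x_3: no divisor's leading term divides it; move -33/4*x_3 to the remainder.
  leading term 1: no divisor's leading term divides it; move 1/2 to the remainder.
  remainder -1/2*x_2**2 - 33/4*x_3 + 1/2 ≠ 0; add g_3 = -1/2*x_2**2 - 33/4*x_3 + 1/2 to the basis.

S(f_1,g_3): leading monomials are coprime, so the S-polynomial reduces to 0 (Buchberger's first criterion).
S(f_2,g_3): leading monomials are coprime, so the S-polynomial reduces to 0 (Buchberger's first criterion).
Every S-polynomial of the final basis reduces to 0, so we have a Gröbner basis.
Inter-reduce: drop elements whose leading term is divisible by another's, tail-reduce, and make monic.
Reduced Gröbner basis: {x_1 - 33/4*x_3, x_2**2 + 33/2*x_3 - 1}.

Buchberger on the second generating set:
h_1 = -48*x_1 - 16*x_2**2 + 132*x_3 + 16, LT = x_1.
h_2 = -200/3*x_1 - 28*x_2**2 + 88*x_3 + 28, LT = x_1.

S(h_1,h_2): lcm = x_1. S = -13/150*x_2**2 - 143/100*x_3 + 13/150.
  leading term x_2**2: no divisor's leading term divides it; move -13/150*x_2**2 to the remainder.
  leading term x_3: no divisor's leading term divides it; move -143/100*x_3 to the remainder.
  leading term 1: no divisor's leading term divides it; move 13/150 to the remainder.
  remainder -13/150*x_2**2 - 143/100*x_3 + 13/150 ≠ 0; add k_3 = -13/150*x_2**2 - 143/100*x_3 + 13/150 to the basis.

S(h_1,k_3): leading monomials are coprime, so the S-polynomial reduces to 0 (Buchberger's first criterion).
S(h_2,k_3): leading monomials are coprime, so the S-polynomial reduces to 0 (Buchberger's first criterion).
Every S-polynomial of the final basis reduces to 0, so we have a Gröbner basis.
Inter-reduce: drop elements whose leading term is divisible by another's, tail-reduce, and make monic.
Reduced Gröbner basis: {x_1 - 33/4*x_3, x_2**2 + 33/2*x_3 - 1}.

The two bases agree; hence the ideals are identical.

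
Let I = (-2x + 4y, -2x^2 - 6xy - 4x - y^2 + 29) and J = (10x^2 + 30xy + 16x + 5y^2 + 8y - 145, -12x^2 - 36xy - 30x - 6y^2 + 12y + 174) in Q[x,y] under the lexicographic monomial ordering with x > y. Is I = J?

Yes, the ideals are equal.

For a fixed monomial order, each ideal has a unique reduced Gröbner basis; comparing bases decides equality.
Buchberger on the first generating set:
f_1 = -2x + 4y, LT = x.
f_2 = -2x^2 - 6xy - 4x - y^2 + 29, LT = x^2.

S(f_1,f_2): lcm = x^2. S = -5xy - 2x - 1/2y^2 + 29/2.
  leading term xy: subtract (5/2y)·f_1 from -5xy - 2x - 1/2y^2 + 29/2 → -2x - 21/2y^2 + 29/2
  leading term x: subtract (1)·f_1 from -2x - 21/2y^2 + 29/2 → -21/2y^2 - 4y + 29/2
  leading term y^2: no divisor's leading term divides it; move -21/2y^2 to the remainder.
  leading term y: no divisor's leading term divides it; move -4y to the remainder.
  leading term 1: no divisor's leading term divides it; move 29/2 to the remainder.
  remainder -21/2y^2 - 4y + 29/2 ≠ 0; add g_3 = -21/2y^2 - 4y + 29/2 to the basis.

S(f_1,g_3): leading monomials are coprime, so the S-polynomial reduces to 0 (Buchberger's first criterion).
S(f_2,g_3): leading monomials are coprime, so the S-polynomial reduces to 0 (Buchberger's first criterion).
Every S-polynomial of the final basis reduces to 0, so we have a Gröbner basis.
Inter-reduce: drop elements whose leading term is divisible by another's, tail-reduce, and make monic.
Reduced Gröbner basis: {x - 2y, y^2 + 8/21y - 29/21}.

Buchberger on the second generating set:
h_1 = 10x^2 + 30xy + 16x + 5y^2 + 8y - 145, LT = x^2.
h_2 = -12x^2 - 36xy - 30x - 6y^2 + 12y + 174, LT = x^2.

S(h_1,h_2): lcm = x^2. S = -9/10x + 9/5y.
  leading term x: no divisor's leading term divides it; move -9/10x to the remainder.
  leading term y: no divisor's leading term divides it; move 9/5y to the remainder.
  remainder -9/10x + 9/5y ≠ 0; add k_3 = -9/10x + 9/5y to the basis.

S(h_1,k_3): lcm = x^2. S = 5xy + 8/5x + 1/2y^2 + 4/5y - 29/2.
  leading term xy: subtract (-50/9y)·k_3 from 5xy + 8/5x + 1/2y^2 + 4/5y - 29/2 → 8/5x + 21/2y^2 + 4/5y - 29/2
  leading term x: subtract (-16/9)·k_3 from 8/5x + 21/2y^2 + 4/5y - 29/2 → 21/2y^2 + 4y - 29/2
  leading term y^2: no divisor's leading term divides it; move 21/2y^2 to the remainder.
  leading term y: no divisor's leading term divides it; move 4y to the remainder.
  leading term 1: no divisor's leading term divides it; move -29/2 to the remainder.
  remainder 21/2y^2 + 4y - 29/2 ≠ 0; add k_4 = 21/2y^2 + 4y - 29/2 to the basis.

S(h_2,k_3): lcm = x^2. S = 5xy + 5/2x + 1/2y^2 - y - 29/2.
  leading term xy: subtract (-50/9y)·k_3 from 5xy + 5/2x + 1/2y^2 - y - 29/2 → 5/2x + 21/2y^2 - y - 29/2
  leading term x: subtract (-25/9)·k_3 from 5/2x + 21/2y^2 - y - 29/2 → 21/2y^2 + 4y - 29/2
  leading term y^2: subtract (1)·k_4 from 21/2y^2 + 4y - 29/2 → 0
  remainder 0.

S(h_1,k_4): leading monomials are coprime, so the S-polynomial reduces to 0 (Buchberger's first criterion).
S(h_2,k_4): leading monomials are coprime, so the S-polynomial reduces to 0 (Buchberger's first criterion).
S(k_3,k_4): leading monomials are coprime, so the S-polynomial reduces to 0 (Buchberger's first criterion).
Every S-polynomial of the final basis reduces to 0, so we have a Gröbner basis.
Inter-reduce: drop elements whose leading term is divisible by another's, tail-reduce, and make monic.
Reduced Gröbner basis: {x - 2y, y^2 + 8/21y - 29/21}.

These coincide, so the ideals are equal.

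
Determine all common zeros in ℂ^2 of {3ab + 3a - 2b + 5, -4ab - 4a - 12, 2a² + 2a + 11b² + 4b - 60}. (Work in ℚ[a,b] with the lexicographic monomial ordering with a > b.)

Compute a lex Gröbner basis by Buchberger's algorithm.
f_1 = 3ab + 3a - 2b + 5, LT = ab.
f_2 = -4ab - 4a - 12, LT = ab.
f_3 = 2a² + 2a + 11b² + 4b - 60, LT = a².

S(f_1,f_2): lcm = ab. S = -⅔b - 4/3.
  reduce S modulo (f_1, f_2, f_3):
  remainder -⅔b - 4/3 ≠ 0; add h_4 = -⅔b - 4/3 to the basis.

S(f_1,f_3): lcm = a²b. S = a² - 5/3ab + 5/3a - 11/2b³ - 2b² + 30b.
  reduce S modulo (f_1, f_2, f_3, h_4):
  remainder 7/3a - 7 ≠ 0; add h_5 = 7/3a - 7 to the basis.

The other S-polynomials (S(f_2,f_3), S(f_1,h_4), S(f_2,h_4), S(f_3,h_4), S(f_1,h_5), S(f_2,h_5), S(f_3,h_5), S(h_4,h_5)) all reduce to 0 modulo the current basis, so we have a Gröbner basis.
Inter-reduce: drop elements whose leading term is divisible by another's, tail-reduce, and make monic.
Reduced Gröbner basis: {a - 3, b + 2}.

Elimination: the polynomial b + 2 lies in the elimination ideal for b, so b ∈ {-2}. For each such b, the remaining basis elements (now univariate) give the rest of the solution.
  b = -2: the earlier basis element becomes a - 3 = 0, giving a = 3 — point (3, -2).
This is the nonlinear analogue of row-reducing a linear system.

{(3, -2)}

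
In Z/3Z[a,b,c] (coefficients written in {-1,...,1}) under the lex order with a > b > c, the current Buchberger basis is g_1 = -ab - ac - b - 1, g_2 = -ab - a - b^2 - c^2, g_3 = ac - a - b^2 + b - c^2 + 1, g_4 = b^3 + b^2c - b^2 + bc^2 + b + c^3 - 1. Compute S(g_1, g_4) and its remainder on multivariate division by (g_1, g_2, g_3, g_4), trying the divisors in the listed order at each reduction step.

lcm(LM(g_1), LM(g_4)) = ab^3.
S = (lcm/LT(g_1))·g_1 − (lcm/LT(g_4))·g_4 = ab^2 - abc^2 - ab - ac^3 + a + b^3 + b^2.
Reduce S modulo (g_1, g_2, g_3, g_4) in that order:
  leading term ab^2: subtract (-b)·g_1 from ab^2 - abc^2 - ab - ac^3 + a + b^3 + b^2 → -abc^2 - abc - ab - ac^3 + a + b^3 - b
  leading term abc^2: subtract (c^2)·g_1 from -abc^2 - abc - ab - ac^3 + a + b^3 - b → -abc - ab + a + b^3 + bc^2 - b + c^2
  leading term abc: subtract (c)·g_1 from -abc - ab + a + b^3 + bc^2 - b + c^2 → -ab + ac^2 + a + b^3 + bc^2 + bc - b + c^2 + c
  leading term ab: subtract (1)·g_1 from -ab + ac^2 + a + b^3 + bc^2 + bc - b + c^2 + c → ac^2 + ac + a + b^3 + bc^2 + bc + c^2 + c + 1
  leading term ac^2: subtract (c)·g_3 from ac^2 + ac + a + b^3 + bc^2 + bc + c^2 + c + 1 → -ac + a + b^3 + b^2c + bc^2 + c^3 + c^2 + 1
  leading term ac: subtract (-1)·g_3 from -ac + a + b^3 + b^2c + bc^2 + c^3 + c^2 + 1 → b^3 + b^2c - b^2 + bc^2 + b + c^3 - 1
  leading term b^3: subtract (1)·g_4 from b^3 + b^2c - b^2 + bc^2 + b + c^3 - 1 → 0
The remainder is 0, so this S-polynomial contributes no new basis element.

S(g_1, g_4) = ab^2 - abc^2 - ab - ac^3 + a + b^3 + b^2; remainder on division = 0.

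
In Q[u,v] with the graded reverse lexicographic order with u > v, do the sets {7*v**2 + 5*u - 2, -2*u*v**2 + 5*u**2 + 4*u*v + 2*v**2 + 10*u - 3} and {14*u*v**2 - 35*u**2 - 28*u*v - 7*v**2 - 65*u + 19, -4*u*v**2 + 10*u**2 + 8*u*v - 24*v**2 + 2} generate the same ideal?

Yes, the ideals are equal.

For a fixed monomial order, each ideal has a unique reduced Gröbner basis; comparing bases decides equality.
Buchberger on the first generating set:
f_1 = 7*v**2 + 5*u - 2, LT = v**2.
f_2 = -2*u*v**2 + 5*u**2 + 4*u*v + 2*v**2 + 10*u - 3, LT = u*v**2.

S(f_1,f_2): lcm = u*v**2. S = 45/14*u**2 + 2*u*v + v**2 + 33/7*u - 3/2.
  leading term u**2: no divisor's leading term divides it; move 45/14*u**2 to the remainder.
  leading term u*v: no divisor's leading term divides it; move 2*u*v to the remainder.
  leading term v**2: subtract (1/7)·f_1 from v**2 + 33/7*u - 3/2 → 4*u - 17/14
  leading term u: no divisor's leading term divides it; move 4*u to the remainder.
  leading term 1: no divisor's leading term divides it; move -17/14 to the remainder.
  remainder 45/14*u**2 + 2*u*v + 4*u - 17/14 ≠ 0; add g_3 = 45/14*u**2 + 2*u*v + 4*u - 17/14 to the basis.

The other S-polynomials (S(f_1,g_3), S(f_2,g_3)) all reduce to 0 modulo the current basis, so we have a Gröbner basis.
Inter-reduce: drop elements whose leading term is divisible by another's, tail-reduce, and make monic.
Reduced Gröbner basis: {u**2 + 28/45*u*v + 56/45*u - 17/45, v**2 + 5/7*u - 2/7}.

Buchberger on the second generating set:
h_1 = 14*u*v**2 - 35*u**2 - 28*u*v - 7*v**2 - 65*u + 19, LT = u*v**2.
h_2 = -4*u*v**2 + 10*u**2 + 8*u*v - 24*v**2 + 2, LT = u*v**2.

S(h_1,h_2): lcm = u*v**2. S = -13/2*v**2 - 65/14*u + 13/7.
  leading term v**2: no divisor's leading term divides it; move -13/2*v**2 to the remainder.
  leading term u: no divisor's leading term divides it; move -65/14*u to the remainder.
  leading term 1: no divisor's leading term divides it; move 13/7 to the remainder.
  remainder -13/2*v**2 - 65/14*u + 13/7 ≠ 0; add k_3 = -13/2*v**2 - 65/14*u + 13/7 to the basis.

S(h_1,k_3): lcm = u*v**2. S = -45/14*u**2 - 2*u*v - 1/2*v**2 - 61/14*u + 19/14.
  leading term u**2: no divisor's leading term divides it; move -45/14*u**2 to the remainder.
  leading term u*v: no divisor's leading term divides it; move -2*u*v to the remainder.
  leading term v**2: subtract (1/13)·k_3 from -1/2*v**2 - 61/14*u + 19/14 → -4*u + 17/14
  leading term u: no divisor's leading term divides it; move -4*u to the remainder.
  leading term 1: no divisor's leading term divides it; move 17/14 to the remainder.
  remainder -45/14*u**2 - 2*u*v - 4*u + 17/14 ≠ 0; add k_4 = -45/14*u**2 - 2*u*v - 4*u + 17/14 to the basis.

The other S-polynomials (S(h_2,k_3), S(h_1,k_4), S(h_2,k_4), S(k_3,k_4)) all reduce to 0 modulo the current basis, so we have a Gröbner basis.
Inter-reduce: drop elements whose leading term is divisible by another's, tail-reduce, and make monic.
Reduced Gröbner basis: {u**2 + 28/45*u*v + 56/45*u - 17/45, v**2 + 5/7*u - 2/7}.

These coincide, so the ideals are equal.
The choice of monomial ordering does not affect the verdict — as long as both bases are computed under the same ordering, their equality decides ideal equality.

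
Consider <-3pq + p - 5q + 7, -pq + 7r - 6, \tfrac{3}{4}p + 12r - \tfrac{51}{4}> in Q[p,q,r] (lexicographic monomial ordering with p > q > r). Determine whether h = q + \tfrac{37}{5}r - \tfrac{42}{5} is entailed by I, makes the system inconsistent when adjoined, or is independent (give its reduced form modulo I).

q + \tfrac{37}{5}r - \tfrac{42}{5} lies in I (it reduces to 0).

First compute the reduced Gröbner basis of I by Buchberger's algorithm.
f_1 = -3pq + p - 5q + 7, LT = pq.
f_2 = -pq + 7r - 6, LT = pq.
f_3 = \tfrac{3}{4}p + 12r - \tfrac{51}{4}, LT = p.

S(f_1,f_2): lcm = pq. S = -\tfrac{1}{3}p + \tfrac{5}{3}q + 7r - \tfrac{25}{3}.
  leading term p: subtract (-\tfrac{4}{9})·f_3 from -\tfrac{1}{3}p + \tfrac{5}{3}q + 7r - \tfrac{25}{3} → \tfrac{5}{3}q + \tfrac{37}{3}r - 14
  leading term q: no divisor's leading term divides it; move \tfrac{5}{3}q to the remainder.
  leading term r: no divisor's leading term divides it; move \tfrac{37}{3}r to the remainder.
  leading term 1: no divisor's leading term divides it; move -14 to the remainder.
  remainder \tfrac{5}{3}q + \tfrac{37}{3}r - 14 ≠ 0; add k_4 = \tfrac{5}{3}q + \tfrac{37}{3}r - 14 to the basis.

S(f_1,f_3): lcm = pq. S = -\tfrac{1}{3}p - 16qr + \tfrac{56}{3}q - \tfrac{7}{3}.
  leading term p: subtract (-\tfrac{4}{9})·f_3 from -\tfrac{1}{3}p - 16qr + \tfrac{56}{3}q - \tfrac{7}{3} → -16qr + \tfrac{56}{3}q + \tfrac{16}{3}r - 8
  leading term qr: subtract (-\tfrac{48}{5}r)·k_4 from -16qr + \tfrac{56}{3}q + \tfrac{16}{3}r - 8 → \tfrac{56}{3}q + \tfrac{592}{5}r^{2} - \tfrac{1936}{15}r - 8
  leading term q: subtract (\tfrac{56}{5})·k_4 from \tfrac{56}{3}q + \tfrac{592}{5}r^{2} - \tfrac{1936}{15}r - 8 → \tfrac{592}{5}r^{2} - \tfrac{1336}{5}r + \tfrac{744}{5}
  leading term r^{2}: no divisor's leading term divides it; move \tfrac{592}{5}r^{2} to the remainder.
  leading term r: no divisor's leading term divides it; move -\tfrac{1336}{5}r to the remainder.
  leading term 1: no divisor's leading term divides it; move \tfrac{744}{5} to the remainder.
  remainder \tfrac{592}{5}r^{2} - \tfrac{1336}{5}r + \tfrac{744}{5} ≠ 0; add k_5 = \tfrac{592}{5}r^{2} - \tfrac{1336}{5}r + \tfrac{744}{5} to the basis.

The other S-polynomials (S(f_2,f_3), S(f_1,k_4), S(f_2,k_4), S(f_3,k_4), S(f_1,k_5), S(f_2,k_5), S(f_3,k_5), S(k_4,k_5)) all reduce to 0 modulo the current basis, so we have a Gröbner basis.
Inter-reduce: drop elements whose leading term is divisible by another's, tail-reduce, and make monic.
Reduced Gröbner basis: {p + 16r - 17, q + \tfrac{37}{5}r - \tfrac{42}{5}, r^{2} - \tfrac{167}{74}r + \tfrac{93}{74}}.
Label its elements g_1 = p + 16r - 17, g_2 = q + \tfrac{37}{5}r - \tfrac{42}{5}, g_3 = r^{2} - \tfrac{167}{74}r + \tfrac{93}{74}.

Reduce h = q + \tfrac{37}{5}r - \tfrac{42}{5} modulo G:
  leading term q: subtract (1)·g_2 from q + \tfrac{37}{5}r - \tfrac{42}{5} → 0
  normal form = 0.
Since the normal form is 0, h ∈ I.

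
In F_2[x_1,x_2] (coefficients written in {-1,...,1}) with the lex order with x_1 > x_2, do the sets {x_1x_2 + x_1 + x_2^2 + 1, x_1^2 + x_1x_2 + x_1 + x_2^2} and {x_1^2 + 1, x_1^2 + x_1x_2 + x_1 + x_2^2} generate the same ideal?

Yes, the ideals are equal.

Equality of ideals is decidable: compute both reduced Gröbner bases (unique for the ordering) and check whether they agree.
Buchberger on the first generating set:
f_1 = x_1x_2 + x_1 + x_2^2 + 1, LT = x_1x_2.
f_2 = x_1^2 + x_1x_2 + x_1 + x_2^2, LT = x_1^2.

S(f_1,f_2): lcm = x_1^2x_2. S = x_1^2 + x_1x_2 + x_1 + x_2^3.
  leading term x_1^2: subtract (1)·f_2 from x_1^2 + x_1x_2 + x_1 + x_2^3 → x_2^3 + x_2^2
  leading term x_2^3: no divisor's leading term divides it; move x_2^3 to the remainder.
  leading term x_2^2: no divisor's leading term divides it; move x_2^2 to the remainder.
  remainder x_2^3 + x_2^2 ≠ 0; add g_3 = x_2^3 + x_2^2 to the basis.

The other S-polynomials (S(f_1,g_3), S(f_2,g_3)) all reduce to 0 modulo the current basis, so we have a Gröbner basis.
Inter-reduce: drop elements whose leading term is divisible by another's, tail-reduce, and make monic.
Reduced Gröbner basis: {x_1^2 + 1, x_1x_2 + x_1 + x_2^2 + 1, x_2^3 + x_2^2}.

Buchberger on the second generating set:
h_1 = x_1^2 + 1, LT = x_1^2.
h_2 = x_1^2 + x_1x_2 + x_1 + x_2^2, LT = x_1^2.

S(h_1,h_2): lcm = x_1^2. S = x_1x_2 + x_1 + x_2^2 + 1.
  leading term x_1x_2: no divisor's leading term divides it; move x_1x_2 to the remainder.
  leading term x_1: no divisor's leading term divides it; move x_1 to the remainder.
  leading term x_2^2: no divisor's leading term divides it; move x_2^2 to the remainder.
  leading term 1: no divisor's leading term divides it; move 1 to the remainder.
  remainder x_1x_2 + x_1 + x_2^2 + 1 ≠ 0; add k_3 = x_1x_2 + x_1 + x_2^2 + 1 to the basis.

S(h_1,k_3): lcm = x_1^2x_2. S = x_1^2 + x_1x_2^2 + x_1 + x_2.
  leading term x_1^2: subtract (1)·h_1 from x_1^2 + x_1x_2^2 + x_1 + x_2 → x_1x_2^2 + x_1 + x_2 + 1
  leading term x_1x_2^2: subtract (x_2)·k_3 from x_1x_2^2 + x_1 + x_2 + 1 → x_1x_2 + x_1 + x_2^3 + 1
  leading term x_1x_2: subtract (1)·k_3 from x_1x_2 + x_1 + x_2^3 + 1 → x_2^3 + x_2^2
  leading term x_2^3: no divisor's leading term divides it; move x_2^3 to the remainder.
  leading term x_2^2: no divisor's leading term divides it; move x_2^2 to the remainder.
  remainder x_2^3 + x_2^2 ≠ 0; add k_4 = x_2^3 + x_2^2 to the basis.

The other S-polynomials (S(h_2,k_3), S(h_1,k_4), S(h_2,k_4), S(k_3,k_4)) all reduce to 0 modulo the current basis, so we have a Gröbner basis.
Inter-reduce: drop elements whose leading term is divisible by another's, tail-reduce, and make monic.
Reduced Gröbner basis: {x_1^2 + 1, x_1x_2 + x_1 + x_2^2 + 1, x_2^3 + x_2^2}.

Same reduced basis, so the two generating sets span the same ideal.
The choice of monomial ordering does not affect the verdict — as long as both bases are computed under the same ordering, their equality decides ideal equality.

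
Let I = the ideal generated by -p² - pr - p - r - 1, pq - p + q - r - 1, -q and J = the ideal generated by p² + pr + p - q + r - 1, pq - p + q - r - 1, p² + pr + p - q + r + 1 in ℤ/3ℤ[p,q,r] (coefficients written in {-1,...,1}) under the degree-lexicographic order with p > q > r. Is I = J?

No, the ideals differ.

For a fixed monomial order, each ideal has a unique reduced Gröbner basis; comparing bases decides equality.
Buchberger on the first generating set:
f_1 = -p² - pr - p - r - 1, LT = p².
f_2 = pq - p + q - r - 1, LT = pq.
f_3 = -q, LT = q.

S(f_1,f_2): lcm = p²q. S = pqr + p² + pr + qr + p + q.
  leading term pqr: subtract (r)·f_2 from pqr + p² + pr + qr + p + q → p² - pr + r² + p + q + r
  leading term p²: subtract (-1)·f_1 from p² - pr + r² + p + q + r → pr + r² + q - 1
  leading term pr: no divisor's leading term divides it; move pr to the remainder.
  leading term r²: no divisor's leading term divides it; move r² to the remainder.
  leading term q: subtract (-1)·f_3 from q - 1 → -1
  leading term 1: no divisor's leading term divides it; move -1 to the remainder.
  remainder pr + r² - 1 ≠ 0; add g_4 = pr + r² - 1 to the basis.

S(f_2,f_3): lcm = pq. S = -p + q - r - 1.
  leading term p: no divisor's leading term divides it; move -p to the remainder.
  leading term q: subtract (-1)·f_3 from q - r - 1 → -r - 1
  leading term r: no divisor's leading term divides it; move -r to the remainder.
  leading term 1: no divisor's leading term divides it; move -1 to the remainder.
  remainder -p - r - 1 ≠ 0; add g_5 = -p - r - 1 to the basis.

S(f_2,g_4): lcm = pqr. S = -qr² - pr + qr - r² + q - r.
  leading term qr²: subtract (r²)·f_3 from -qr² - pr + qr - r² + q - r → -pr + qr - r² + q - r
  leading term pr: subtract (-1)·g_4 from -pr + qr - r² + q - r → qr + q - r - 1
  leading term qr: subtract (-r)·f_3 from qr + q - r - 1 → q - r - 1
  leading term q: subtract (-1)·f_3 from q - r - 1 → -r - 1
  leading term r: no divisor's leading term divides it; move -r to the remainder.
  leading term 1: no divisor's leading term divides it; move -1 to the remainder.
  remainder -r - 1 ≠ 0; add g_6 = -r - 1 to the basis.

The other S-polynomials (S(f_1,f_3), S(f_1,g_4), S(f_3,g_4), S(f_1,g_5), S(f_2,g_5), S(f_3,g_5), S(g_4,g_5), S(f_1,g_6), S(f_2,g_6), S(f_3,g_6), S(g_4,g_6), S(g_5,g_6)) all reduce to 0 modulo the current basis, so we have a Gröbner basis.
Inter-reduce: drop elements whose leading term is divisible by another's, tail-reduce, and make monic.
Reduced Gröbner basis: {p, q, r + 1}.

Buchberger on the second generating set:
h_1 = p² + pr + p - q + r - 1, LT = p².
h_2 = pq - p + q - r - 1, LT = pq.
h_3 = p² + pr + p - q + r + 1, LT = p².

S(h_1,h_2): lcm = p²q. S = pqr + p² + pr - q² + qr + p - q.
  leading term pqr: subtract (r)·h_2 from pqr + p² + pr - q² + qr + p - q → p² - pr - q² + r² + p - q + r
  leading term p²: subtract (1)·h_1 from p² - pr - q² + r² + p - q + r → pr - q² + r² + 1
  leading term pr: no divisor's leading term divides it; move pr to the remainder.
  leading term q²: no divisor's leading term divides it; move -q² to the remainder.
  leading term r²: no divisor's leading term divides it; move r² to the remainder.
  leading term 1: no divisor's leading term divides it; move 1 to the remainder.
  remainder pr - q² + r² + 1 ≠ 0; add k_4 = pr - q² + r² + 1 to the basis.

S(h_1,h_3): lcm = p². S = 1.
  leading term 1: no divisor's leading term divides it; move 1 to the remainder.
  remainder 1 ≠ 0; add k_5 = 1 to the basis.

The other S-polynomials (S(h_2,h_3), S(h_1,k_4), S(h_2,k_4), S(h_3,k_4), S(h_1,k_5), S(h_2,k_5), S(h_3,k_5), S(k_4,k_5)) all reduce to 0 modulo the current basis, so we have a Gröbner basis.
Inter-reduce: drop elements whose leading term is divisible by another's, tail-reduce, and make monic.
Reduced Gröbner basis: {1}.

Since the reduced bases disagree, the two ideals are not the same.
The choice of monomial ordering does not affect the verdict — as long as both bases are computed under the same ordering, their equality decides ideal equality.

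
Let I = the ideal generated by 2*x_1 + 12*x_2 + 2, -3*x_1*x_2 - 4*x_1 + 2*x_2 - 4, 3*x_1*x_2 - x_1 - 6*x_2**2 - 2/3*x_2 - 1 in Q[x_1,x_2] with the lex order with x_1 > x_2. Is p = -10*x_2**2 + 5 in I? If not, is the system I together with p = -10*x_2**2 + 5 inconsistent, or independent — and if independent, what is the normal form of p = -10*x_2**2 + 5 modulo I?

Adjoining -10*x_2**2 + 5 makes the ideal the whole ring: the system is inconsistent.

First compute the reduced Gröbner basis of I by Buchberger's algorithm.
f_1 = 2*x_1 + 12*x_2 + 2, LT = x_1.
f_2 = -3*x_1*x_2 - 4*x_1 + 2*x_2 - 4, LT = x_1*x_2.
f_3 = 3*x_1*x_2 - x_1 - 6*x_2**2 - 2/3*x_2 - 1, LT = x_1*x_2.

S(f_1,f_2): lcm = x_1*x_2. S = -4/3*x_1 + 6*x_2**2 + 5/3*x_2 - 4/3.
  leading term x_1: subtract (-2/3)·f_1 from -4/3*x_1 + 6*x_2**2 + 5/3*x_2 - 4/3 → 6*x_2**2 + 29/3*x_2
  leading term x_2**2: no divisor's leading term divides it; move 6*x_2**2 to the remainder.
  leading term x_2: no divisor's leading term divides it; move 29/3*x_2 to the remainder.
  remainder 6*x_2**2 + 29/3*x_2 ≠ 0; add h_4 = 6*x_2**2 + 29/3*x_2 to the basis.

S(f_1,f_3): lcm = x_1*x_2. S = 1/3*x_1 + 8*x_2**2 + 11/9*x_2 + 1/3.
  leading term x_1: subtract (1/6)·f_1 from 1/3*x_1 + 8*x_2**2 + 11/9*x_2 + 1/3 → 8*x_2**2 - 7/9*x_2
  leading term x_2**2: subtract (4/3)·h_4 from 8*x_2**2 - 7/9*x_2 → -41/3*x_2
  leading term x_2: no divisor's leading term divides it; move -41/3*x_2 to the remainder.
  remainder -41/3*x_2 ≠ 0; add h_5 = -41/3*x_2 to the basis.

S(f_2,f_3): lcm = x_1*x_2. S = 5/3*x_1 + 2*x_2**2 - 4/9*x_2 + 5/3.
  leading term x_1: subtract (5/6)·f_1 from 5/3*x_1 + 2*x_2**2 - 4/9*x_2 + 5/3 → 2*x_2**2 - 94/9*x_2
  leading term x_2**2: subtract (1/3)·h_4 from 2*x_2**2 - 94/9*x_2 → -41/3*x_2
  leading term x_2: subtract (1)·h_5 from -41/3*x_2 → 0
  remainder 0.

S(f_1,h_4): leading monomials are coprime, so the S-polynomial reduces to 0 (Buchberger's first criterion).
S(f_2,h_4): lcm = x_1*x_2**2. S = -5/18*x_1*x_2 - 2/3*x_2**2 + 4/3*x_2.
  leading term x_1*x_2: subtract (-5/36*x_2)·f_1 from -5/18*x_1*x_2 - 2/3*x_2**2 + 4/3*x_2 → x_2**2 + 29/18*x_2
  leading term x_2**2: subtract (1/6)·h_4 from x_2**2 + 29/18*x_2 → 0
  remainder 0.

S(f_3,h_4): lcm = x_1*x_2**2. S = -35/18*x_1*x_2 - 2*x_2**3 - 2/9*x_2**2 - 1/3*x_2.
  leading term x_1*x_2: subtract (-35/36*x_2)·f_1 from -35/18*x_1*x_2 - 2*x_2**3 - 2/9*x_2**2 - 1/3*x_2 → -2*x_2**3 + 103/9*x_2**2 + 29/18*x_2
  leading term x_2**3: subtract (-1/3*x_2)·h_4 from -2*x_2**3 + 103/9*x_2**2 + 29/18*x_2 → 44/3*x_2**2 + 29/18*x_2
  leading term x_2**2: subtract (22/9)·h_4 from 44/3*x_2**2 + 29/18*x_2 → -1189/54*x_2
  leading term x_2: subtract (29/18)·h_5 from -1189/54*x_2 → 0
  remainder 0.

S(f_1,h_5): leading monomials are coprime, so the S-polynomial reduces to 0 (Buchberger's first criterion).
S(f_2,h_5): lcm = x_1*x_2. S = 4/3*x_1 - 2/3*x_2 + 4/3.
  leading term x_1: subtract (2/3)·f_1 from 4/3*x_1 - 2/3*x_2 + 4/3 → -26/3*x_2
  leading term x_2: subtract (26/41)·h_5 from -26/3*x_2 → 0
  remainder 0.

S(f_3,h_5): lcm = x_1*x_2. S = -1/3*x_1 - 2*x_2**2 - 2/9*x_2 - 1/3.
  leading term x_1: subtract (-1/6)·f_1 from -1/3*x_1 - 2*x_2**2 - 2/9*x_2 - 1/3 → -2*x_2**2 + 16/9*x_2
  leading term x_2**2: subtract (-1/3)·h_4 from -2*x_2**2 + 16/9*x_2 → 5*x_2
  leading term x_2: subtract (-15/41)·h_5 from 5*x_2 → 0
  remainder 0.

S(h_4,h_5): lcm = x_2**2. S = 29/18*x_2.
  leading term x_2: subtract (-29/246)·h_5 from 29/18*x_2 → 0
  remainder 0.

Every S-polynomial of the final basis reduces to 0, so we have a Gröbner basis.
Inter-reduce: drop elements whose leading term is divisible by another's, tail-reduce, and make monic.
Reduced Gröbner basis: {x_1 + 1, x_2}.
Label its elements g_1 = x_1 + 1, g_2 = x_2.

Reduce p = -10*x_2**2 + 5 modulo G:
  leading term x_2**2: subtract (-10*x_2)·g_2 from -10*x_2**2 + 5 → 5
  leading term 1: no divisor's leading term divides it; move 5 to the remainder.
  normal form = 5.
The normal form is nonzero, so p ∉ I. Since p minus its normal form lies in I, I + (p) = I + (r) where r = 5; decide whether this ideal is the whole ring.
Here r = 5 is a nonzero constant, hence a unit: 1 ∈ I + (p), the Gröbner basis of I + (p) is {1}, and the enlarged system has no common solution — adjoining p is inconsistent.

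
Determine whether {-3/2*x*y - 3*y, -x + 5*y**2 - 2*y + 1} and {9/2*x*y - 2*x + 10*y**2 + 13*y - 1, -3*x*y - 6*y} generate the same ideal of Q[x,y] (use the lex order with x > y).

Two ideals are equal iff their reduced Gröbner bases coincide (the reduced basis is unique for a fixed ordering).
Buchberger on the first generating set:
f_1 = -3/2*x*y - 3*y, LT = x*y.
f_2 = -x + 5*y**2 - 2*y + 1, LT = x.

S(f_1,f_2): lcm = x*y. S = 5*y**3 - 2*y**2 + 3*y.
  leading term y**3: no divisor's leading term divides it; move 5*y**3 to the remainder.
  leading term y**2: no divisor's leading term divides it; move -2*y**2 to the remainder.
  leading term y: no divisor's leading term divides it; move 3*y to the remainder.
  remainder 5*y**3 - 2*y**2 + 3*y ≠ 0; add g_3 = 5*y**3 - 2*y**2 + 3*y to the basis.

The other S-polynomials (S(f_1,g_3), S(f_2,g_3)) all reduce to 0 modulo the current basis, so we have a Gröbner basis.
Inter-reduce: drop elements whose leading term is divisible by another's, tail-reduce, and make monic.
Reduced Gröbner basis: {x - 5*y**2 + 2*y - 1, y**3 - 2/5*y**2 + 3/5*y}.

Buchberger on the second generating set:
h_1 = 9/2*x*y - 2*x + 10*y**2 + 13*y - 1, LT = x*y.
h_2 = -3*x*y - 6*y, LT = x*y.

S(h_1,h_2): lcm = x*y. S = -4/9*x + 20/9*y**2 + 8/9*y - 2/9.
  leading term x: no divisor's leading term divides it; move -4/9*x to the remainder.
  leading term y**2: no divisor's leading term divides it; move 20/9*y**2 to the remainder.
  leading term y: no divisor's leading term divides it; move 8/9*y to the remainder.
  leading term 1: no divisor's leading term divides it; move -2/9 to the remainder.
  remainder -4/9*x + 20/9*y**2 + 8/9*y - 2/9 ≠ 0; add k_3 = -4/9*x + 20/9*y**2 + 8/9*y - 2/9 to the basis.

S(h_1,k_3): lcm = x*y. S = -4/9*x + 5*y**3 + 38/9*y**2 + 43/18*y - 2/9.
  leading term x: subtract (1)·k_3 from -4/9*x + 5*y**3 + 38/9*y**2 + 43/18*y - 2/9 → 5*y**3 + 2*y**2 + 3/2*y
  leading term y**3: no divisor's leading term divides it; move 5*y**3 to the remainder.
  leading term y**2: no divisor's leading term divides it; move 2*y**2 to the remainder.
  leading term y: no divisor's leading term divides it; move 3/2*y to the remainder.
  remainder 5*y**3 + 2*y**2 + 3/2*y ≠ 0; add k_4 = 5*y**3 + 2*y**2 + 3/2*y to the basis.

The other S-polynomials (S(h_2,k_3), S(h_1,k_4), S(h_2,k_4), S(k_3,k_4)) all reduce to 0 modulo the current basis, so we have a Gröbner basis.
Inter-reduce: drop elements whose leading term is divisible by another's, tail-reduce, and make monic.
Reduced Gröbner basis: {x - 5*y**2 - 2*y + 1/2, y**3 + 2/5*y**2 + 3/10*y}.

The bases are distinct; the ideals are different.

No, the ideals differ.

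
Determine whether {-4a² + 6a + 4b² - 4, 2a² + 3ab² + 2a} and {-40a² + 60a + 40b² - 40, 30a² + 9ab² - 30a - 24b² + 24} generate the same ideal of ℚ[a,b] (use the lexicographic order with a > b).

Yes, the ideals are equal.

Since reduced Gröbner bases are canonical representatives of ideals under a given ordering, it suffices to compute and compare them.
Buchberger on the first generating set:
f_1 = -4a² + 6a + 4b² - 4, LT = a².
f_2 = 2a² + 3ab² + 2a, LT = a².

S(f_1,f_2): lcm = a². S = -3/2ab² - 5/2a - b² + 1.
  reduce S modulo (f_1, f_2):
  remainder -3/2ab² - 5/2a - b² + 1 ≠ 0; add g_3 = -3/2ab² - 5/2a - b² + 1 to the basis.

S(f_1,g_3): lcm = a²b². S = -5/3a² - 13/6ab² + ⅔a - b⁴ + b².
  reduce S modulo (f_1, f_2, g_3):
  remainder 16/9a - b⁴ + 7/9b² + 2/9 ≠ 0; add g_4 = 16/9a - b⁴ + 7/9b² + 2/9 to the basis.

S(g_3,g_4): lcm = ab². S = 5/3a + 9/16b⁶ - 7/16b⁴ + 13/24b² - ⅔.
  reduce S modulo (f_1, f_2, g_3, g_4):
  remainder 9/16b⁶ + ½b⁴ - 3/16b² - ⅞ ≠ 0; add g_5 = 9/16b⁶ + ½b⁴ - 3/16b² - ⅞ to the basis.

The other S-polynomials (S(f_2,g_3), S(f_1,g_4), S(f_2,g_4), S(f_1,g_5), S(f_2,g_5), S(g_3,g_5), S(g_4,g_5)) all reduce to 0 modulo the current basis, so we have a Gröbner basis.
Inter-reduce: drop elements whose leading term is divisible by another's, tail-reduce, and make monic.
Reduced Gröbner basis: {a - 9/16b⁴ + 7/16b² + ⅛, b⁶ + 8/9b⁴ - ⅓b² - 14/9}.

Buchberger on the second generating set:
h_1 = -40a² + 60a + 40b² - 40, LT = a².
h_2 = 30a² + 9ab² - 30a - 24b² + 24, LT = a².

S(h_1,h_2): lcm = a². S = -3/10ab² - ½a - ⅕b² + ⅕.
  reduce S modulo (h_1, h_2):
  remainder -3/10ab² - ½a - ⅕b² + ⅕ ≠ 0; add k_3 = -3/10ab² - ½a - ⅕b² + ⅕ to the basis.

S(h_1,k_3): lcm = a²b². S = -5/3a² - 13/6ab² + ⅔a - b⁴ + b².
  reduce S modulo (h_1, h_2, k_3):
  remainder 16/9a - b⁴ + 7/9b² + 2/9 ≠ 0; add k_4 = 16/9a - b⁴ + 7/9b² + 2/9 to the basis.

S(k_3,k_4): lcm = ab². S = 5/3a + 9/16b⁶ - 7/16b⁴ + 13/24b² - ⅔.
  reduce S modulo (h_1, h_2, k_3, k_4):
  remainder 9/16b⁶ + ½b⁴ - 3/16b² - ⅞ ≠ 0; add k_5 = 9/16b⁶ + ½b⁴ - 3/16b² - ⅞ to the basis.

The other S-polynomials (S(h_2,k_3), S(h_1,k_4), S(h_2,k_4), S(h_1,k_5), S(h_2,k_5), S(k_3,k_5), S(k_4,k_5)) all reduce to 0 modulo the current basis, so we have a Gröbner basis.
Inter-reduce: drop elements whose leading term is divisible by another's, tail-reduce, and make monic.
Reduced Gröbner basis: {a - 9/16b⁴ + 7/16b² + ⅛, b⁶ + 8/9b⁴ - ⅓b² - 14/9}.

Same reduced basis, so the two generating sets span the same ideal.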